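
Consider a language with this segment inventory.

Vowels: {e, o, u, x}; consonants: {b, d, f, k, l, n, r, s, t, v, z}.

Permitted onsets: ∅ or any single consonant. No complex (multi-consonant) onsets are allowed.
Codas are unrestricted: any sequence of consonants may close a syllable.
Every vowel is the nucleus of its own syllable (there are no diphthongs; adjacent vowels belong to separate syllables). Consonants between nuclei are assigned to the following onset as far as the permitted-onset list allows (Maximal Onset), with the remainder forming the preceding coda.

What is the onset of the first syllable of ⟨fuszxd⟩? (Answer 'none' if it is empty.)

Vowels present: u, x; each is a nucleus, giving 2 syllables.
Between /u/ (V1) and /x/ (V2): cluster /sz/ — the longest permitted-onset suffix is /z/; onset = /z/, preceding coda = /s/.
Putting it together: fus.zxd.
Syllable 1 is /fus/: onset /f/, nucleus /u/, coda /s/.

f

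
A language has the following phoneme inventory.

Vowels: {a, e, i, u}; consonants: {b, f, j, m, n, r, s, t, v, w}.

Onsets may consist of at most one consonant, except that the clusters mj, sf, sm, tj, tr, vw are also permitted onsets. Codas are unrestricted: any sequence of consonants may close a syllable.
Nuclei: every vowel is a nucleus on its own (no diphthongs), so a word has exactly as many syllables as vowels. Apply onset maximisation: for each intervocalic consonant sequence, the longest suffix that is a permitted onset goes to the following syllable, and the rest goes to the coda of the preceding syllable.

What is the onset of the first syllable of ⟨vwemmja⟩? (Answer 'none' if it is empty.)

The vowels are e, a — 2 nuclei, so 2 syllables.
/e…a/ gap (V1→V2): cluster /mmj/ — the longest permitted-onset suffix is /mj/; onset = /mj/, preceding coda = /m/.
Syllabification: vwem.mja.
Syllable 1 is /vwem/: onset /vw/, nucleus /e/, coda /m/.

vw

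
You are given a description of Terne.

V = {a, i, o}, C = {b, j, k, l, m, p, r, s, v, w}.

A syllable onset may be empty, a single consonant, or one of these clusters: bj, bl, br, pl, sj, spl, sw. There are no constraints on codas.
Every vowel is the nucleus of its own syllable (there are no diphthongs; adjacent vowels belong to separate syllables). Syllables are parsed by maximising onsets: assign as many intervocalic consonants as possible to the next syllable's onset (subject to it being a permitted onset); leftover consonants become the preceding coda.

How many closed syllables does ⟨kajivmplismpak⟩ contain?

The vowels are a, i, i, a — 4 nuclei, so 4 syllables.
σ1/σ2 boundary: /j/ → onset of the next syllable (single consonants are always licit onsets).
σ2/σ3 boundary: /vmpl/; trying suffixes from longest down, /pl/ is the first permitted one, so coda /vm/ | onset /pl/.
σ3/σ4 boundary: cluster /smp/ — the longest permitted-onset suffix is /p/; onset = /p/, preceding coda = /sm/.
Result: ka.jivm.plism.pak.
Classifying each syllable: /ka/ (open), /jivm/ (closed), /plism/ (closed), /pak/ (closed).
Closed syllables: 3.

3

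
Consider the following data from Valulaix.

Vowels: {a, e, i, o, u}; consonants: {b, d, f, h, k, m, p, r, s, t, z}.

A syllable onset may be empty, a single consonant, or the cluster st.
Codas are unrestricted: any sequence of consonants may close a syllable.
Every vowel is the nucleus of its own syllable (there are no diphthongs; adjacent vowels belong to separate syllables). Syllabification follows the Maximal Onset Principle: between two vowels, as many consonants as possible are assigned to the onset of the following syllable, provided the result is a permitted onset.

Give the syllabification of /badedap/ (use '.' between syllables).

ba.de.dap

The vowels are a, e, a — 3 nuclei, so 3 syllables.
σ1/σ2 boundary: /d/ is a single consonant, so it becomes the next onset.
σ2/σ3 boundary: /d/ is a single consonant, so it becomes the next onset.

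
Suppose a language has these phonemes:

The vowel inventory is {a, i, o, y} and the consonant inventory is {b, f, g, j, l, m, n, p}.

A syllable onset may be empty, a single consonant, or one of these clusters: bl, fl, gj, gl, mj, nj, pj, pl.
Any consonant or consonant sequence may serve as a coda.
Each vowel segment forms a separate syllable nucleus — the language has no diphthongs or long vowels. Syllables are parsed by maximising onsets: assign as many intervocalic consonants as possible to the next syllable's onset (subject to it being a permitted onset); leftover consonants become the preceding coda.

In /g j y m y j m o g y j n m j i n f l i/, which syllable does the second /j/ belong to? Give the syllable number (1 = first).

2

The vowels are y, y, o, y, i, i — 6 nuclei, so 6 syllables.
Between /y/ (V1) and /y/ (V2): just /m/ — single C goes to the following onset.
Between /y/ (V2) and /o/ (V3): /jm/ splits as /j/ + /m/ (/m/ is the longest suffix that is a licit onset).
Between /o/ (V3) and /y/ (V4): /g/ → onset of the next syllable (single consonants are always licit onsets).
Between /y/ (V4) and /i/ (V5): cluster /jnmj/ — the longest permitted-onset suffix is /mj/; onset = /mj/, preceding coda = /jn/.
Between /i/ (V5) and /i/ (V6): /nfl/; trying suffixes from longest down, /fl/ is the first permitted one, so coda /n/ | onset /fl/.
So the parse is gjy.myj.mo.gyjn.mjin.fli.
The second /j/ is in the coda of syllable 2 (/myj/).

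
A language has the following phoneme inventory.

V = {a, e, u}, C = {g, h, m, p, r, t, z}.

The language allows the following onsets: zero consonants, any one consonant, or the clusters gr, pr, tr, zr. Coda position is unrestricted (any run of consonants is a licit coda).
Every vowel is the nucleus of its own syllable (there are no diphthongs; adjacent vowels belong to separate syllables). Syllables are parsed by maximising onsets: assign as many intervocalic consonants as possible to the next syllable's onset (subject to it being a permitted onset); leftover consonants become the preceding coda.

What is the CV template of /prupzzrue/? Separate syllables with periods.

CCVCC.CCV.V

Vowels present: u, u, e; each is a nucleus, giving 3 syllables.
Between /u/ (V1) and /u/ (V2): /pzzr/ — longest licit onset from the right is /zr/, leaving /pz/ as coda.
Between /u/ (V2) and /e/ (V3): no consonants, so the boundary falls immediately after /u/.
Syllabification: prupz.zru.e.
Mapping each syllable to C/V: /prupz/ → CCVCC, /zru/ → CCV, /e/ → V.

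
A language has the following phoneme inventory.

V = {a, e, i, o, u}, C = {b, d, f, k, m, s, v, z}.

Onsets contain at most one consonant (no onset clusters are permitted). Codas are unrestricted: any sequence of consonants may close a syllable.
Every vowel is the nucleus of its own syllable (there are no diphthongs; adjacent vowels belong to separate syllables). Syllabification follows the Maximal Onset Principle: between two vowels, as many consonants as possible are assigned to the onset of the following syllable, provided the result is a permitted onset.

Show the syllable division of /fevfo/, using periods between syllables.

Nuclei (vowels): e, o → 2 syllables.
Between /e/ (V1) and /o/ (V2): /vf/ — longest licit onset from the right is /f/, leaving /v/ as coda.

fev.fo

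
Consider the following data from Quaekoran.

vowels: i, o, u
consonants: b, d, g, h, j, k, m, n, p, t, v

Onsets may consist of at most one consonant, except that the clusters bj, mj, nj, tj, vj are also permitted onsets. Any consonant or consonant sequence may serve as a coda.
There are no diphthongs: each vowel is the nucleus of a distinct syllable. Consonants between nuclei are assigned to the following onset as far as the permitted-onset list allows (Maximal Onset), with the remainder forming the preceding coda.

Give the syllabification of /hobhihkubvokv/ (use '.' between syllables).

hob.hih.kub.vokv

Nuclei (vowels): o, i, u, o → 4 syllables.
/o…i/ gap (V1→V2): /bh/ — longest licit onset from the right is /h/, leaving /b/ as coda.
/i…u/ gap (V2→V3): /hk/ — longest licit onset from the right is /k/, leaving /h/ as coda.
/u…o/ gap (V3→V4): /bv/ — longest licit onset from the right is /v/, leaving /b/ as coda.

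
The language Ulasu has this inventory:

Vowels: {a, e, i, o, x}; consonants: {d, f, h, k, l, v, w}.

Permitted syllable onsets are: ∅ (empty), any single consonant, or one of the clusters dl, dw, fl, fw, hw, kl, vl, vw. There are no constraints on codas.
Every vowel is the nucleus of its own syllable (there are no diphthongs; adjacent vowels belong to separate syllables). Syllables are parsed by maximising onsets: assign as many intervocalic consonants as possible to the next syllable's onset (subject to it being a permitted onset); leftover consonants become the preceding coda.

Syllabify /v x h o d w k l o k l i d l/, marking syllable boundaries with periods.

vx.hodw.klo.klidl

The vowels are x, o, o, i — 4 nuclei, so 4 syllables.
Between /x/ (V1) and /o/ (V2): /h/ → onset of the next syllable (single consonants are always licit onsets).
Between /o/ (V2) and /o/ (V3): /dwkl/ splits as /dw/ + /kl/ (/kl/ is the longest suffix that is a licit onset).
Between /o/ (V3) and /i/ (V4): /kl/ — entire cluster is a permitted onset → onset /kl/, coda ∅.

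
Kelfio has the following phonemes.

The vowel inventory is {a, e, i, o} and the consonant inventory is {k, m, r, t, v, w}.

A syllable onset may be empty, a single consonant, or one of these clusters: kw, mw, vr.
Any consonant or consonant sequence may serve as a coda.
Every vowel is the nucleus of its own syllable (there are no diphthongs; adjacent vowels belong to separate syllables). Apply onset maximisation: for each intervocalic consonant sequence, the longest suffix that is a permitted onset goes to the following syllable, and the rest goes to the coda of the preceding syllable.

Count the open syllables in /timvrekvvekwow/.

1

The vowels are i, e, e, o — 4 nuclei, so 4 syllables.
/i…e/ gap (V1→V2): /mvr/; trying suffixes from longest down, /vr/ is the first permitted one, so coda /m/ | onset /vr/.
/e…e/ gap (V2→V3): /kvv/ — longest licit onset from the right is /v/, leaving /kv/ as coda.
/e…o/ gap (V3→V4): /kw/ — entire cluster is a permitted onset → onset /kw/, coda ∅.
Putting it together: tim.vrekv.ve.kwow.
Classifying each syllable: /tim/ (closed), /vrekv/ (closed), /ve/ (open), /kwow/ (closed).
Open syllables: 1.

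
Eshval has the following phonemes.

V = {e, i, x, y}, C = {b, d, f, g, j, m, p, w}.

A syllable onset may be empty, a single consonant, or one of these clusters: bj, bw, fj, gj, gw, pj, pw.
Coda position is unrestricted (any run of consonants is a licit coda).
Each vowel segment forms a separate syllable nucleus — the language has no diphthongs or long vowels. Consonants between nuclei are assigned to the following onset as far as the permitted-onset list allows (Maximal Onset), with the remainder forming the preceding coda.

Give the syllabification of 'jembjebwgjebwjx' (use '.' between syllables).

The vowels are e, e, e, x — 4 nuclei, so 4 syllables.
/e…e/ gap (V1→V2): /mbj/; trying suffixes from longest down, /bj/ is the first permitted one, so coda /m/ | onset /bj/.
/e…e/ gap (V2→V3): /bwgj/; trying suffixes from longest down, /gj/ is the first permitted one, so coda /bw/ | onset /gj/.
/e…x/ gap (V3→V4): /bwj/; trying suffixes from longest down, /j/ is the first permitted one, so coda /bw/ | onset /j/.

jem.bjebw.gjebw.jx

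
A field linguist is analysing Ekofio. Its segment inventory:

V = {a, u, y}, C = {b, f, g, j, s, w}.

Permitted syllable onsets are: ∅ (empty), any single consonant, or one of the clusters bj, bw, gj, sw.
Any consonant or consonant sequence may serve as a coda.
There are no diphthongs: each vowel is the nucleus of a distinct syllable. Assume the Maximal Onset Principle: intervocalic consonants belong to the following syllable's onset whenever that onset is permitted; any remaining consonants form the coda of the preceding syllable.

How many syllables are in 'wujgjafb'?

2

The vowels are u, a — 2 nuclei, so 2 syllables.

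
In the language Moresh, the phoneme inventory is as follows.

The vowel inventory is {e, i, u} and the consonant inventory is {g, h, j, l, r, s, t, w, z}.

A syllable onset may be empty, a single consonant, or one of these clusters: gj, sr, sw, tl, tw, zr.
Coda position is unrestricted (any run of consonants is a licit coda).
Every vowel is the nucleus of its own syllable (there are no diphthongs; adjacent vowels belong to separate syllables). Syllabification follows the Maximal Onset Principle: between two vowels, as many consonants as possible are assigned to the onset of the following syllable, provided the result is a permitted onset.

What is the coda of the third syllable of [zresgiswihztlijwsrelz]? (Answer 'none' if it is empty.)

hz

The vowels are e, i, i, i, e — 5 nuclei, so 5 syllables.
/e…i/ gap (V1→V2): /sg/ splits as /s/ + /g/ (/g/ is the longest suffix that is a licit onset).
/i…i/ gap (V2→V3): /sw/ — entire cluster is a permitted onset → onset /sw/, coda ∅.
/i…i/ gap (V3→V4): /hztl/ splits as /hz/ + /tl/ (/tl/ is the longest suffix that is a licit onset).
/i…e/ gap (V4→V5): /jwsr/ — longest licit onset from the right is /sr/, leaving /jw/ as coda.
Result: zres.gi.swihz.tlijw.srelz.
Syllable 3 is /swihz/: onset /sw/, nucleus /i/, coda /hz/.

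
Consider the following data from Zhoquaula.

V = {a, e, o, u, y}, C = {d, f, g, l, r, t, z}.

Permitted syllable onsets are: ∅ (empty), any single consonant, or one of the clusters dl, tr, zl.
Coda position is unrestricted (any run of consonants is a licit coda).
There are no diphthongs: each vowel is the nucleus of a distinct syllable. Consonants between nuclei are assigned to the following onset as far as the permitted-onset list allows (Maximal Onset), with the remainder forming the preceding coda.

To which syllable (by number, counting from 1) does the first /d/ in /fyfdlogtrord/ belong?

2

Nuclei (vowels): y, o, o → 3 syllables.
V1 /y/ – V2 /o/: cluster /fdl/ — the longest permitted-onset suffix is /dl/; onset = /dl/, preceding coda = /f/.
V2 /o/ – V3 /o/: /gtr/ splits as /g/ + /tr/ (/tr/ is the longest suffix that is a licit onset).
Syllabification: fyf.dlog.trord.
The first /d/ is in the onset of syllable 2 (/dlog/).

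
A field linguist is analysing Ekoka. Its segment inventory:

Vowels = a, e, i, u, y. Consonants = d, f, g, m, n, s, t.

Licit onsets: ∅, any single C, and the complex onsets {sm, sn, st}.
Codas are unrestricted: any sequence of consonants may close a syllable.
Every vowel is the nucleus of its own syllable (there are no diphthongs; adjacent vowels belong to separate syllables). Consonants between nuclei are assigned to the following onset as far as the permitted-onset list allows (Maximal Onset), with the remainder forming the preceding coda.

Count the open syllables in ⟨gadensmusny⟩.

3

The vowels are a, e, u, y — 4 nuclei, so 4 syllables.
V1 /a/ – V2 /e/: /d/ is a single consonant, so it becomes the next onset.
V2 /e/ – V3 /u/: cluster /nsm/ — the longest permitted-onset suffix is /sm/; onset = /sm/, preceding coda = /n/.
V3 /u/ – V4 /y/: /sn/ is a licit onset in full, so it all attaches to the next syllable.
So the parse is ga.den.smu.sny.
Classifying each syllable: /ga/ (open), /den/ (closed), /smu/ (open), /sny/ (open).
Open syllables: 3.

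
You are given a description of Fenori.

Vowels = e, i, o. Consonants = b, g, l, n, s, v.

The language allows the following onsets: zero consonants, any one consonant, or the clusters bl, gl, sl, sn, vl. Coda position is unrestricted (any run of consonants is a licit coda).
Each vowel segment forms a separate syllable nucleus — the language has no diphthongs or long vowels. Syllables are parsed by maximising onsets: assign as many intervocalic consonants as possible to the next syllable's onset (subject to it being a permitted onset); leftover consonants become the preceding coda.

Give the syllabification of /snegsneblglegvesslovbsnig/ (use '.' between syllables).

sneg.snebl.gleg.ves.slovb.snig

Vowels present: e, e, e, e, o, i; each is a nucleus, giving 6 syllables.
Between /e/ (V1) and /e/ (V2): /gsn/ splits as /g/ + /sn/ (/sn/ is the longest suffix that is a licit onset).
Between /e/ (V2) and /e/ (V3): /blgl/ splits as /bl/ + /gl/ (/gl/ is the longest suffix that is a licit onset).
Between /e/ (V3) and /e/ (V4): /gv/ splits as /g/ + /v/ (/v/ is the longest suffix that is a licit onset).
Between /e/ (V4) and /o/ (V5): /ssl/; trying suffixes from longest down, /sl/ is the first permitted one, so coda /s/ | onset /sl/.
Between /o/ (V5) and /i/ (V6): /vbsn/ splits as /vb/ + /sn/ (/sn/ is the longest suffix that is a licit onset).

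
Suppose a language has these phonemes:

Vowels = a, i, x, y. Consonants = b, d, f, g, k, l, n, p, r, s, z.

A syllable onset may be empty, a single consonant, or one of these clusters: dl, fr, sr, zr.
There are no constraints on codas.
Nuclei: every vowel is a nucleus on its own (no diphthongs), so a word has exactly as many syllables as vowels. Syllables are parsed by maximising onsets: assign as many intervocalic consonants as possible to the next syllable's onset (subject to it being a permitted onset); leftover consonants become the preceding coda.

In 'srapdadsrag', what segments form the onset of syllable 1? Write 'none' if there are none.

The vowels are a, a, a — 3 nuclei, so 3 syllables.
/a…a/ gap (V1→V2): /pd/ — longest licit onset from the right is /d/, leaving /p/ as coda.
/a…a/ gap (V2→V3): /dsr/ splits as /d/ + /sr/ (/sr/ is the longest suffix that is a licit onset).
So the parse is srap.dad.srag.
Syllable 1 is /srap/: onset /sr/, nucleus /a/, coda /p/.

sr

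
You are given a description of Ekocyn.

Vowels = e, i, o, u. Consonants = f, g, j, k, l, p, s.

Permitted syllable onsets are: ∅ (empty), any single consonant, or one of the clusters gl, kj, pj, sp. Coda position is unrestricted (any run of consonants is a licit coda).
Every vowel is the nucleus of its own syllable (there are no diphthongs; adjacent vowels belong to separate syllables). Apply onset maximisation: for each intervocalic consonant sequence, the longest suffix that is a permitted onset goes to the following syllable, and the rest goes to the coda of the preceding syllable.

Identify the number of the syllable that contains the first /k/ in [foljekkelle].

The vowels are o, e, e, e — 4 nuclei, so 4 syllables.
/o…e/ gap (V1→V2): /lj/ splits as /l/ + /j/ (/j/ is the longest suffix that is a licit onset).
/e…e/ gap (V2→V3): /kk/ — longest licit onset from the right is /k/, leaving /k/ as coda.
/e…e/ gap (V3→V4): cluster /ll/ — the longest permitted-onset suffix is /l/; onset = /l/, preceding coda = /l/.
Result: fol.jek.kel.le.
The first /k/ is in the coda of syllable 2 (/jek/).

2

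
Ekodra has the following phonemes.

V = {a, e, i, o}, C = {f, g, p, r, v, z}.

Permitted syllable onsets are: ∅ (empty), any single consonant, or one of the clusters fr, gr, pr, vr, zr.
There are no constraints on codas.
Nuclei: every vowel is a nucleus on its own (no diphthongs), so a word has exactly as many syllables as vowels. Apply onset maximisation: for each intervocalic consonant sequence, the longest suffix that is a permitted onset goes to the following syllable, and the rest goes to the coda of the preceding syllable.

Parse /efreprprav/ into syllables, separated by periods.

e.frepr.prav

Nuclei (vowels): e, e, a → 3 syllables.
V1 /e/ – V2 /e/: /fr/ — entire cluster is a permitted onset → onset /fr/, coda ∅.
V2 /e/ – V3 /a/: /prpr/; trying suffixes from longest down, /pr/ is the first permitted one, so coda /pr/ | onset /pr/.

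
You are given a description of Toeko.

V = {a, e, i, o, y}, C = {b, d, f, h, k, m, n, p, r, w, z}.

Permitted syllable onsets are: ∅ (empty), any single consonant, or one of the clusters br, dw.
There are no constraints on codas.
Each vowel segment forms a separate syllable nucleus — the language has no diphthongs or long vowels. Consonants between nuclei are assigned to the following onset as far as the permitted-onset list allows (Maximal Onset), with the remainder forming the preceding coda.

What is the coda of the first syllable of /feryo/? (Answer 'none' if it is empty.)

none

Vowels present: e, y, o; each is a nucleus, giving 3 syllables.
σ1/σ2 boundary: /r/ is a single consonant, so it becomes the next onset.
σ2/σ3 boundary: nothing intervenes; syllable break is V.V.
Result: fe.ry.o.
Syllable 1 is /fe/: onset /f/, nucleus /e/, coda ∅.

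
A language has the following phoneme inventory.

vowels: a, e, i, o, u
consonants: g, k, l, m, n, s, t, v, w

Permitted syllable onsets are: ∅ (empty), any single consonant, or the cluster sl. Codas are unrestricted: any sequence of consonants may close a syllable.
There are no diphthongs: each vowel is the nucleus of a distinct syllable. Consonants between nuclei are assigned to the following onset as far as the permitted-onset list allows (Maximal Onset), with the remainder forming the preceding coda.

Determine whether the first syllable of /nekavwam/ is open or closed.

The vowels are e, a, a — 3 nuclei, so 3 syllables.
σ1/σ2 boundary: /k/ is a single consonant, so it becomes the next onset.
σ2/σ3 boundary: cluster /vw/ — the longest permitted-onset suffix is /w/; onset = /w/, preceding coda = /v/.
Putting it together: ne.kav.wam.
Syllable 1 is /ne/; it ends in its nucleus with no coda, so it is open.

open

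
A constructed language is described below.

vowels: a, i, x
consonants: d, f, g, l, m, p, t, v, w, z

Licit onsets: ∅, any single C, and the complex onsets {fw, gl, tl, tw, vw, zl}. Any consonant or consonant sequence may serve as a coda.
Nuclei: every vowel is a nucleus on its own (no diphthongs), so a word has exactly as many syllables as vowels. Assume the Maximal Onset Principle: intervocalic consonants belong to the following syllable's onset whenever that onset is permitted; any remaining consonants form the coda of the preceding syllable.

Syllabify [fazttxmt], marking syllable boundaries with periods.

fazt.txmt

Nuclei (vowels): a, x → 2 syllables.
Between /a/ (V1) and /x/ (V2): /ztt/ — longest licit onset from the right is /t/, leaving /zt/ as coda.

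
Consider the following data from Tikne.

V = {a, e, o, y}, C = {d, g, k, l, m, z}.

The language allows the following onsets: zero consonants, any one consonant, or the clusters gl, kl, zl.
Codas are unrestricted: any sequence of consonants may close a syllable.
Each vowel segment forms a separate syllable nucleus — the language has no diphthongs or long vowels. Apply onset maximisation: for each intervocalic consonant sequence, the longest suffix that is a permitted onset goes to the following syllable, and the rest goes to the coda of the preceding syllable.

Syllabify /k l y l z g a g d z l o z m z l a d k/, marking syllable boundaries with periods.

The vowels are y, a, o, a — 4 nuclei, so 4 syllables.
/y…a/ gap (V1→V2): /lzg/ splits as /lz/ + /g/ (/g/ is the longest suffix that is a licit onset).
/a…o/ gap (V2→V3): /gdzl/ — longest licit onset from the right is /zl/, leaving /gd/ as coda.
/o…a/ gap (V3→V4): cluster /zmzl/ — the longest permitted-onset suffix is /zl/; onset = /zl/, preceding coda = /zm/.

klylz.gagd.zlozm.zladk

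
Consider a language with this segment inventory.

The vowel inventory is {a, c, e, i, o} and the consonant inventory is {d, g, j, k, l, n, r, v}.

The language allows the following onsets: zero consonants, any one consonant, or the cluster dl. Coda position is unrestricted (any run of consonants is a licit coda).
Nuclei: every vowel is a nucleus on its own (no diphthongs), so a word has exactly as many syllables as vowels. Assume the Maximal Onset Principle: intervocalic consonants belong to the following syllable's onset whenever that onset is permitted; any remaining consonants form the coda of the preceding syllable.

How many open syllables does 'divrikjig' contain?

0

Vowels present: i, i, i; each is a nucleus, giving 3 syllables.
/i…i/ gap (V1→V2): /vr/ — longest licit onset from the right is /r/, leaving /v/ as coda.
/i…i/ gap (V2→V3): cluster /kj/ — the longest permitted-onset suffix is /j/; onset = /j/, preceding coda = /k/.
So the parse is div.rik.jig.
Classifying each syllable: /div/ (closed), /rik/ (closed), /jig/ (closed).
Open syllables: 0.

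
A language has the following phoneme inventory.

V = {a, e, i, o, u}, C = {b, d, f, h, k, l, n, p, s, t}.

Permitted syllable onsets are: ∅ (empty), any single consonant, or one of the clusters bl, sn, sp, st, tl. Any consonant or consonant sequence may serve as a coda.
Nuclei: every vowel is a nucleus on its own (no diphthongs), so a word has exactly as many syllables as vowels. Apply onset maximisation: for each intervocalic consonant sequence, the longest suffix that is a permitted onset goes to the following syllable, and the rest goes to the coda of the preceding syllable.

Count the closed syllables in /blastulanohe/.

0

Vowels present: a, u, a, o, e; each is a nucleus, giving 5 syllables.
V1 /a/ – V2 /u/: cluster /st/ — /st/ is itself a permitted onset, so the whole cluster goes right; preceding coda = ∅.
V2 /u/ – V3 /a/: /l/ → onset of the next syllable (single consonants are always licit onsets).
V3 /a/ – V4 /o/: just /n/ — single C goes to the following onset.
V4 /o/ – V5 /e/: /h/ → onset of the next syllable (single consonants are always licit onsets).
Result: bla.stu.la.no.he.
Classifying each syllable: /bla/ (open), /stu/ (open), /la/ (open), /no/ (open), /he/ (open).
Closed syllables: 0.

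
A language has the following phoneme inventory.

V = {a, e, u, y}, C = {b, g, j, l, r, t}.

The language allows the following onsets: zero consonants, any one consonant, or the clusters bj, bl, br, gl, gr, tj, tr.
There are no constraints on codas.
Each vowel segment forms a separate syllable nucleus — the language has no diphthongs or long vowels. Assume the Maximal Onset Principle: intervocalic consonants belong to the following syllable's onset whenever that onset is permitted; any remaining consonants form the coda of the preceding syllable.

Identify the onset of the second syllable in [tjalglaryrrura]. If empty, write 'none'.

gl

The vowels are a, a, y, u, a — 5 nuclei, so 5 syllables.
σ1/σ2 boundary: /lgl/ — longest licit onset from the right is /gl/, leaving /l/ as coda.
σ2/σ3 boundary: /r/ is a single consonant, so it becomes the next onset.
σ3/σ4 boundary: /rr/ splits as /r/ + /r/ (/r/ is the longest suffix that is a licit onset).
σ4/σ5 boundary: just /r/ — single C goes to the following onset.
So the parse is tjal.gla.ryr.ru.ra.
Syllable 2 is /gla/: onset /gl/, nucleus /a/, coda ∅.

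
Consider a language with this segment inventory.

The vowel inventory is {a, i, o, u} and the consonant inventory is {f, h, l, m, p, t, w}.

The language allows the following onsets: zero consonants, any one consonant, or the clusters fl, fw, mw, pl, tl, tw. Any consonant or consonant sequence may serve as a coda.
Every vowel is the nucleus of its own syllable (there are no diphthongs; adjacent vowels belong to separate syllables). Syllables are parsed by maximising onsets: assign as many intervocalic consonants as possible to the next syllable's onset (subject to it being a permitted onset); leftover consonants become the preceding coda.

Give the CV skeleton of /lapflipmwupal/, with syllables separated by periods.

Vowels present: a, i, u, a; each is a nucleus, giving 4 syllables.
/a…i/ gap (V1→V2): cluster /pfl/ — the longest permitted-onset suffix is /fl/; onset = /fl/, preceding coda = /p/.
/i…u/ gap (V2→V3): /pmw/ splits as /p/ + /mw/ (/mw/ is the longest suffix that is a licit onset).
/u…a/ gap (V3→V4): just /p/ — single C goes to the following onset.
So the parse is lap.flip.mwu.pal.
Mapping each syllable to C/V: /lap/ → CVC, /flip/ → CCVC, /mwu/ → CCV, /pal/ → CVC.

CVC.CCVC.CCV.CVC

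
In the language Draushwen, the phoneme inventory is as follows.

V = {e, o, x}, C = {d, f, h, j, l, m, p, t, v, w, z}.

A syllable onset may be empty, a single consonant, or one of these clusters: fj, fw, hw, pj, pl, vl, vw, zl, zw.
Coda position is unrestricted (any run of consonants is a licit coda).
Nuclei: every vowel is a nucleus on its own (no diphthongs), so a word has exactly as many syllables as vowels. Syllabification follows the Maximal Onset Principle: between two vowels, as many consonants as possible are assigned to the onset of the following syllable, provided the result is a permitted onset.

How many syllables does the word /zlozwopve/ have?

Nuclei (vowels): o, o, e → 3 syllables.

3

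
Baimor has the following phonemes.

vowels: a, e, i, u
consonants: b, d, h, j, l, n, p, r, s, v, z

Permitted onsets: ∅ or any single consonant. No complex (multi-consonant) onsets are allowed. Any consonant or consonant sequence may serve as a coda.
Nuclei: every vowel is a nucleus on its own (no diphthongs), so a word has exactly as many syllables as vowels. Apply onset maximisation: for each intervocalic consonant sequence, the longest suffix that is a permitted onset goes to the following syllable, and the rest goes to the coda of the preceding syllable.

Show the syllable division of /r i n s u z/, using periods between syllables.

Nuclei (vowels): i, u → 2 syllables.
σ1/σ2 boundary: cluster /ns/ — the longest permitted-onset suffix is /s/; onset = /s/, preceding coda = /n/.

rin.suz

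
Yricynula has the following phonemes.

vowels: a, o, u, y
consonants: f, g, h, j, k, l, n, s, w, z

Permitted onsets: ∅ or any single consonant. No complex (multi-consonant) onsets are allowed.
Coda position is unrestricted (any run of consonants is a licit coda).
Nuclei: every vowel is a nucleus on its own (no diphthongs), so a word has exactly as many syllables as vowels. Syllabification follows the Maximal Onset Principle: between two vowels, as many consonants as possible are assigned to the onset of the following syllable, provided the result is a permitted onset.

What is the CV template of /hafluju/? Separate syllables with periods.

CVC.CV.CV

The vowels are a, u, u — 3 nuclei, so 3 syllables.
V1 /a/ – V2 /u/: /fl/ splits as /f/ + /l/ (/l/ is the longest suffix that is a licit onset).
V2 /u/ – V3 /u/: /j/ → onset of the next syllable (single consonants are always licit onsets).
Putting it together: haf.lu.ju.
Mapping each syllable to C/V: /haf/ → CVC, /lu/ → CV, /ju/ → CV.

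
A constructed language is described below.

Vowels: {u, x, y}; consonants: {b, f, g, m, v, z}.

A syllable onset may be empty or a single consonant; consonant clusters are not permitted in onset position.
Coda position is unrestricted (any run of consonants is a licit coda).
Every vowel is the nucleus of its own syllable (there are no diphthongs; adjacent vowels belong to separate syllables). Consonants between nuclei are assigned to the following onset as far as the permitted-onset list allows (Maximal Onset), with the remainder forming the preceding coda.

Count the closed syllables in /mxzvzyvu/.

1

The vowels are x, y, u — 3 nuclei, so 3 syllables.
/x…y/ gap (V1→V2): /zvz/; trying suffixes from longest down, /z/ is the first permitted one, so coda /zv/ | onset /z/.
/y…u/ gap (V2→V3): /v/ → onset of the next syllable (single consonants are always licit onsets).
Putting it together: mxzv.zy.vu.
Classifying each syllable: /mxzv/ (closed), /zy/ (open), /vu/ (open).
Closed syllables: 1.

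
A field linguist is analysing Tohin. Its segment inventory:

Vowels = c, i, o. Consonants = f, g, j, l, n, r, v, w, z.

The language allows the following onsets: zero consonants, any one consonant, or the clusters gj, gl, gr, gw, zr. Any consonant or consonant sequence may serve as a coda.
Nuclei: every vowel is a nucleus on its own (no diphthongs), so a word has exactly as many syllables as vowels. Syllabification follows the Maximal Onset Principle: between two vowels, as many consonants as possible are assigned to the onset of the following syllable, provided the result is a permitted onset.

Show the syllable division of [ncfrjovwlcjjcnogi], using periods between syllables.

ncfr.jovw.lcj.jc.no.gi

Nuclei (vowels): c, o, c, c, o, i → 6 syllables.
σ1/σ2 boundary: /frj/ — longest licit onset from the right is /j/, leaving /fr/ as coda.
σ2/σ3 boundary: /vwl/ — longest licit onset from the right is /l/, leaving /vw/ as coda.
σ3/σ4 boundary: /jj/ — longest licit onset from the right is /j/, leaving /j/ as coda.
σ4/σ5 boundary: /n/ → onset of the next syllable (single consonants are always licit onsets).
σ5/σ6 boundary: /g/ is a single consonant, so it becomes the next onset.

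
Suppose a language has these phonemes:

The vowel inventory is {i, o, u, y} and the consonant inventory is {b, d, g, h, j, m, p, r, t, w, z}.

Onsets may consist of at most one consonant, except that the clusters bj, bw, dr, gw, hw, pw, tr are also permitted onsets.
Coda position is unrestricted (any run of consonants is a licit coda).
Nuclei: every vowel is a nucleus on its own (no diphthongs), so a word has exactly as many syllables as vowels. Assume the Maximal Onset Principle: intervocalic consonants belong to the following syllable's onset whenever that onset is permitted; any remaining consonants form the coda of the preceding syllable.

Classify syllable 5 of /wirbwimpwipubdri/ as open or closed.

Vowels present: i, i, i, u, i; each is a nucleus, giving 5 syllables.
σ1/σ2 boundary: /rbw/; trying suffixes from longest down, /bw/ is the first permitted one, so coda /r/ | onset /bw/.
σ2/σ3 boundary: /mpw/ splits as /m/ + /pw/ (/pw/ is the longest suffix that is a licit onset).
σ3/σ4 boundary: /p/ is a single consonant, so it becomes the next onset.
σ4/σ5 boundary: /bdr/ splits as /b/ + /dr/ (/dr/ is the longest suffix that is a licit onset).
Putting it together: wir.bwim.pwi.pub.dri.
Syllable 5 is /dri/; it ends in its nucleus with no coda, so it is open.

open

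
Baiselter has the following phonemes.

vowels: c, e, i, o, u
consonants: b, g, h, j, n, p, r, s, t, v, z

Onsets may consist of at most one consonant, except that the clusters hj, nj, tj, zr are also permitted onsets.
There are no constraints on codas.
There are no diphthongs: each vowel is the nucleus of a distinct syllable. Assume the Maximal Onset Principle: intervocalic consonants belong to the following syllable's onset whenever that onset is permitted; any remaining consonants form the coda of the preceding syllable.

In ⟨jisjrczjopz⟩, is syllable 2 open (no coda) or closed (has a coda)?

Vowels present: i, c, o; each is a nucleus, giving 3 syllables.
σ1/σ2 boundary: /sjr/ — longest licit onset from the right is /r/, leaving /sj/ as coda.
σ2/σ3 boundary: /zj/; trying suffixes from longest down, /j/ is the first permitted one, so coda /z/ | onset /j/.
Putting it together: jisj.rcz.jopz.
Syllable 2 is /rcz/ with coda /z/, so it is closed.

closed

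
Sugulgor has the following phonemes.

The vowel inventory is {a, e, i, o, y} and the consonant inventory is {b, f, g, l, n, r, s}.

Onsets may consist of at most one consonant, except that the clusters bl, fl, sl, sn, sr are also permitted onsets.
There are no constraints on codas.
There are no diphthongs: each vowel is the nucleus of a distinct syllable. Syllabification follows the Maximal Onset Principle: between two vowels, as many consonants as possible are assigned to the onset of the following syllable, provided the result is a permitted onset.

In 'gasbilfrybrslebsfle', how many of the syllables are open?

1

Nuclei (vowels): a, i, y, e, e → 5 syllables.
/a…i/ gap (V1→V2): /sb/; trying suffixes from longest down, /b/ is the first permitted one, so coda /s/ | onset /b/.
/i…y/ gap (V2→V3): /lfr/ splits as /lf/ + /r/ (/r/ is the longest suffix that is a licit onset).
/y…e/ gap (V3→V4): cluster /brsl/ — the longest permitted-onset suffix is /sl/; onset = /sl/, preceding coda = /br/.
/e…e/ gap (V4→V5): /bsfl/ splits as /bs/ + /fl/ (/fl/ is the longest suffix that is a licit onset).
So the parse is gas.bilf.rybr.slebs.fle.
Classifying each syllable: /gas/ (closed), /bilf/ (closed), /rybr/ (closed), /slebs/ (closed), /fle/ (open).
Open syllables: 1.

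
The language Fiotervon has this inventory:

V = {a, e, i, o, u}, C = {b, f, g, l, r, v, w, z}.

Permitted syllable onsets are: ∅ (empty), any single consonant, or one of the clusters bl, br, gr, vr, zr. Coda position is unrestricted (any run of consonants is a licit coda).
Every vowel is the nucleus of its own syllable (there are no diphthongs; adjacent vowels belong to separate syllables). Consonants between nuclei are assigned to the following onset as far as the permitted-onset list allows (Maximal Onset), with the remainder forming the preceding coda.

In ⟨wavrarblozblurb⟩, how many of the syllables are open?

1

Vowels present: a, a, o, u; each is a nucleus, giving 4 syllables.
σ1/σ2 boundary: /vr/ — entire cluster is a permitted onset → onset /vr/, coda ∅.
σ2/σ3 boundary: /rbl/ — longest licit onset from the right is /bl/, leaving /r/ as coda.
σ3/σ4 boundary: /zbl/ — longest licit onset from the right is /bl/, leaving /z/ as coda.
Result: wa.vrar.bloz.blurb.
Classifying each syllable: /wa/ (open), /vrar/ (closed), /bloz/ (closed), /blurb/ (closed).
Open syllables: 1.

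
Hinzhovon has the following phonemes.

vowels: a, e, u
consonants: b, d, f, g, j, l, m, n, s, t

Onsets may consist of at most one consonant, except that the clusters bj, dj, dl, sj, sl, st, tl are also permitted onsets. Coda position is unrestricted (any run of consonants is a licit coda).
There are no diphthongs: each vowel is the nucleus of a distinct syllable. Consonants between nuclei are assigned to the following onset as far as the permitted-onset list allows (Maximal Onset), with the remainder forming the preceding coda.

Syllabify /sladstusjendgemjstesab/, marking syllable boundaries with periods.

slad.stu.sjend.gemj.ste.sab

Nuclei (vowels): a, u, e, e, e, a → 6 syllables.
Between /a/ (V1) and /u/ (V2): cluster /dst/ — the longest permitted-onset suffix is /st/; onset = /st/, preceding coda = /d/.
Between /u/ (V2) and /e/ (V3): /sj/ — entire cluster is a permitted onset → onset /sj/, coda ∅.
Between /e/ (V3) and /e/ (V4): /ndg/ splits as /nd/ + /g/ (/g/ is the longest suffix that is a licit onset).
Between /e/ (V4) and /e/ (V5): /mjst/ splits as /mj/ + /st/ (/st/ is the longest suffix that is a licit onset).
Between /e/ (V5) and /a/ (V6): /s/ is a single consonant, so it becomes the next onset.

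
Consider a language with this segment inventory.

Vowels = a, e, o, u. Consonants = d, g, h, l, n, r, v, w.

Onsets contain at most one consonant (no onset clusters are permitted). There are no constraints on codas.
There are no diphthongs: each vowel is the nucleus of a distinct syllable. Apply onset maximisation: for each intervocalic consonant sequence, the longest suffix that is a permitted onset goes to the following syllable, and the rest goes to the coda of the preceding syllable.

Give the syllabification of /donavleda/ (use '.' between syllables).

do.nav.le.da

Vowels present: o, a, e, a; each is a nucleus, giving 4 syllables.
Between /o/ (V1) and /a/ (V2): /n/ is a single consonant, so it becomes the next onset.
Between /a/ (V2) and /e/ (V3): /vl/ — longest licit onset from the right is /l/, leaving /v/ as coda.
Between /e/ (V3) and /a/ (V4): just /d/ — single C goes to the following onset.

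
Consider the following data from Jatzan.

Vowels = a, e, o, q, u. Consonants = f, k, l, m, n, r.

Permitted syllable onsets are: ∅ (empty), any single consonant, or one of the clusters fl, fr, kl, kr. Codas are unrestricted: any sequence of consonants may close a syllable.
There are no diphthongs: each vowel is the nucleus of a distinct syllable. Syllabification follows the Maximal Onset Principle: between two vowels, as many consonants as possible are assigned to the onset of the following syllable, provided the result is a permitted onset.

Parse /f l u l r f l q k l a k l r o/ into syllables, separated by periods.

Vowels present: u, q, a, o; each is a nucleus, giving 4 syllables.
σ1/σ2 boundary: /lrfl/ — longest licit onset from the right is /fl/, leaving /lr/ as coda.
σ2/σ3 boundary: /kl/ — entire cluster is a permitted onset → onset /kl/, coda ∅.
σ3/σ4 boundary: /klr/; trying suffixes from longest down, /r/ is the first permitted one, so coda /kl/ | onset /r/.

flulr.flq.klakl.ro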